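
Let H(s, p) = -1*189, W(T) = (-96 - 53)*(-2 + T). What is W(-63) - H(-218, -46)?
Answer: 9874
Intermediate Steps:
W(T) = 298 - 149*T (W(T) = -149*(-2 + T) = 298 - 149*T)
H(s, p) = -189
W(-63) - H(-218, -46) = (298 - 149*(-63)) - 1*(-189) = (298 + 9387) + 189 = 9685 + 189 = 9874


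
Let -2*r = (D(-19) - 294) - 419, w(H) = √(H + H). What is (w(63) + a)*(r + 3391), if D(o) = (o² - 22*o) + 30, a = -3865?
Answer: -12920695 + 10029*√14 ≈ -1.2883e+7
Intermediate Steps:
w(H) = √2*√H (w(H) = √(2*H) = √2*√H)
D(o) = 30 + o² - 22*o
r = -48 (r = -(((30 + (-19)² - 22*(-19)) - 294) - 419)/2 = -(((30 + 361 + 418) - 294) - 419)/2 = -((809 - 294) - 419)/2 = -(515 - 419)/2 = -½*96 = -48)
(w(63) + a)*(r + 3391) = (√2*√63 - 3865)*(-48 + 3391) = (√2*(3*√7) - 3865)*3343 = (3*√14 - 3865)*3343 = (-3865 + 3*√14)*3343 = -12920695 + 10029*√14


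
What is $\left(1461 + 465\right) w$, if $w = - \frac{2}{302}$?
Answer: $- \frac{1926}{151} \approx -12.755$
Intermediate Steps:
$w = - \frac{1}{151}$ ($w = \left(-2\right) \frac{1}{302} = - \frac{1}{151} \approx -0.0066225$)
$\left(1461 + 465\right) w = \left(1461 + 465\right) \left(- \frac{1}{151}\right) = 1926 \left(- \frac{1}{151}\right) = - \frac{1926}{151}$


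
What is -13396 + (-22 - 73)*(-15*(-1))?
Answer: -14821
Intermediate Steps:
-13396 + (-22 - 73)*(-15*(-1)) = -13396 - 95*15 = -13396 - 1425 = -14821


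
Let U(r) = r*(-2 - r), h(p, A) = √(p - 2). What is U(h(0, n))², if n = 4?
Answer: -4 - 8*I*√2 ≈ -4.0 - 11.314*I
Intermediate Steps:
h(p, A) = √(-2 + p)
U(h(0, n))² = (-√(-2 + 0)*(2 + √(-2 + 0)))² = (-√(-2)*(2 + √(-2)))² = (-I*√2*(2 + I*√2))² = -2*(2 + I*√2)²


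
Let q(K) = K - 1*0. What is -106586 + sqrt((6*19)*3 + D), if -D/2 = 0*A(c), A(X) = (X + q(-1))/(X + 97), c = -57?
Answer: -106586 + 3*sqrt(38) ≈ -1.0657e+5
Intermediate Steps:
q(K) = K (q(K) = K + 0 = K)
A(X) = (-1 + X)/(97 + X) (A(X) = (X - 1)/(X + 97) = (-1 + X)/(97 + X))
D = 0 (D = -0*(-1 - 57)/(97 - 57) = -0*-58/40 = -0*(1/40)*(-58) = -0*(-29)/20 = -2*0 = 0)
-106586 + sqrt((6*19)*3 + D) = -106586 + sqrt((6*19)*3 + 0) = -106586 + sqrt(114*3 + 0) = -106586 + sqrt(342 + 0) = -106586 + sqrt(342) = -106586 + 3*sqrt(38)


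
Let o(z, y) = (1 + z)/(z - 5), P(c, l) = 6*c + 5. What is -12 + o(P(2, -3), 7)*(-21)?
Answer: -87/2 ≈ -43.500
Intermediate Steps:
P(c, l) = 5 + 6*c
o(z, y) = (1 + z)/(-5 + z)
-12 + o(P(2, -3), 7)*(-21) = -12 + ((1 + (5 + 6*2))/(-5 + (5 + 6*2)))*(-21) = -12 + ((1 + (5 + 12))/(-5 + (5 + 12)))*(-21) = -12 + ((1 + 17)/(-5 + 17))*(-21) = -12 + (18/12)*(-21) = -12 + ((1/12)*18)*(-21) = -12 + (3/2)*(-21) = -12 - 63/2 = -87/2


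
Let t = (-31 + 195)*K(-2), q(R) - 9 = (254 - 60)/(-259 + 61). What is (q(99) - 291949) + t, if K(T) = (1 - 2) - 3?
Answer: -28967101/99 ≈ -2.9260e+5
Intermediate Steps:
K(T) = -4 (K(T) = -1 - 3 = -4)
q(R) = 794/99 (q(R) = 9 + (254 - 60)/(-259 + 61) = 9 + 194/(-198) = 9 + 194*(-1/198) = 9 - 97/99 = 794/99)
t = -656 (t = (-31 + 195)*(-4) = 164*(-4) = -656)
(q(99) - 291949) + t = (794/99 - 291949) - 656 = -28902157/99 - 656 = -28967101/99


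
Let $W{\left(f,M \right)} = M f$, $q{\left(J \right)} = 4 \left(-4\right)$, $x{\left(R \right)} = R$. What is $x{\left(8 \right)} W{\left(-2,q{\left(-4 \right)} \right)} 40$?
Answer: $10240$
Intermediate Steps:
$q{\left(J \right)} = -16$
$x{\left(8 \right)} W{\left(-2,q{\left(-4 \right)} \right)} 40 = 8 \left(\left(-16\right) \left(-2\right)\right) 40 = 8 \cdot 32 \cdot 40 = 256 \cdot 40 = 10240$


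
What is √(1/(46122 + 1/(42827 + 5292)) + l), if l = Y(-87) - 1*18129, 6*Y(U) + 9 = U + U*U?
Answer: I*√332638047582061507834730/4438689038 ≈ 129.94*I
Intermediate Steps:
Y(U) = -3/2 + U/6 + U²/6 (Y(U) = -3/2 + (U + U*U)/6 = -3/2 + (U + U²)/6 = -3/2 + (U/6 + U²/6) = -3/2 + U/6 + U²/6)
l = -33767/2 (l = (-3/2 + (⅙)*(-87) + (⅙)*(-87)²) - 1*18129 = (-3/2 - 29/2 + (⅙)*7569) - 18129 = (-3/2 - 29/2 + 2523/2) - 18129 = 2491/2 - 18129 = -33767/2 ≈ -16884.)
√(1/(46122 + 1/(42827 + 5292)) + l) = √(1/(46122 + 1/(42827 + 5292)) - 33767/2) = √(1/(46122 + 1/48119) - 33767/2) = √(1/(2219344519/48119) - 33767/2) = √(48119/2219344519 - 33767/2) = √(-74940606276835/4438689038) = I*√332638047582061507834730/4438689038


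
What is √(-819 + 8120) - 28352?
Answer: -28352 + 7*√149 ≈ -28267.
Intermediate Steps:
√(-819 + 8120) - 28352 = √7301 - 28352 = 7*√149 - 28352 = -28352 + 7*√149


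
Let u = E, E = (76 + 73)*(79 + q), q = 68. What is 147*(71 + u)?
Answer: 3230178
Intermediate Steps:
E = 21903 (E = (76 + 73)*(79 + 68) = 149*147 = 21903)
u = 21903
147*(71 + u) = 147*(71 + 21903) = 147*21974 = 3230178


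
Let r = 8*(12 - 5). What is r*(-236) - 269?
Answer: -13485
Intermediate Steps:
r = 56 (r = 8*7 = 56)
r*(-236) - 269 = 56*(-236) - 269 = -13216 - 269 = -13485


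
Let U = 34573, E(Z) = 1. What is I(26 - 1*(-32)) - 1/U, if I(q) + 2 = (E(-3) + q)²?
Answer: 120279466/34573 ≈ 3479.0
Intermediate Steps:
I(q) = -2 + (1 + q)²
I(26 - 1*(-32)) - 1/U = (-2 + (1 + (26 - 1*(-32)))²) - 1/34573 = (-2 + (1 + (26 + 32))²) - 1*1/34573 = (-2 + (1 + 58)²) - 1/34573 = (-2 + 59²) - 1/34573 = (-2 + 3481) - 1/34573 = 3479 - 1/34573 = 120279466/34573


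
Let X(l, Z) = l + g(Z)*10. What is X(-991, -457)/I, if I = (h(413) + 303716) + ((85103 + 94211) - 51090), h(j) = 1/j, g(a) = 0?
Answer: -409283/178391221 ≈ -0.0022943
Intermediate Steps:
X(l, Z) = l (X(l, Z) = l + 0*10 = l + 0 = l)
I = 178391221/413 (I = (1/413 + 303716) + ((85103 + 94211) - 51090) = (1/413 + 303716) + (179314 - 51090) = 125434709/413 + 128224 = 178391221/413 ≈ 4.3194e+5)
X(-991, -457)/I = -991/178391221/413 = -991*413/178391221 = -409283/178391221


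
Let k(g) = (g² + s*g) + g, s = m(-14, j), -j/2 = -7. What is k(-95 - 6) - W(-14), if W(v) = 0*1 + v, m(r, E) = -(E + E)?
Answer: 12942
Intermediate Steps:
j = 14 (j = -2*(-7) = 14)
m(r, E) = -2*E
s = -28 (s = -2*14 = -28)
W(v) = v (W(v) = 0 + v = v)
k(g) = g² - 27*g (k(g) = (g² - 28*g) + g = g² - 27*g)
k(-95 - 6) - W(-14) = (-95 - 6)*(-27 + (-95 - 6)) - 1*(-14) = -101*(-27 - 101) + 14 = -101*(-128) + 14 = 12928 + 14 = 12942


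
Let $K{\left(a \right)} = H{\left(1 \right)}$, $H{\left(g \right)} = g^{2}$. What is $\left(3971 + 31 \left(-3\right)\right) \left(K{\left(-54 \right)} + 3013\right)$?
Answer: $11688292$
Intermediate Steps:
$K{\left(a \right)} = 1$ ($K{\left(a \right)} = 1^{2} = 1$)
$\left(3971 + 31 \left(-3\right)\right) \left(K{\left(-54 \right)} + 3013\right) = \left(3971 + 31 \left(-3\right)\right) \left(1 + 3013\right) = \left(3971 - 93\right) 3014 = 3878 \cdot 3014 = 11688292$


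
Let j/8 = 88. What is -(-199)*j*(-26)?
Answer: -3642496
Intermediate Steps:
j = 704 (j = 8*88 = 704)
-(-199)*j*(-26) = -(-199)*704*(-26) = -199*(-704)*(-26) = 140096*(-26) = -3642496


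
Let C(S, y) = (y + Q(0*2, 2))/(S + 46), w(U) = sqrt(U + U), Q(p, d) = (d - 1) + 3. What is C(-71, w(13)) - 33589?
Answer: -839729/25 - sqrt(26)/25 ≈ -33589.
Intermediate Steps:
Q(p, d) = 2 + d (Q(p, d) = (-1 + d) + 3 = 2 + d)
w(U) = sqrt(2)*sqrt(U) (w(U) = sqrt(2*U) = sqrt(2)*sqrt(U))
C(S, y) = (4 + y)/(46 + S) (C(S, y) = (y + (2 + 2))/(S + 46) = (y + 4)/(46 + S) = (4 + y)/(46 + S))
C(-71, w(13)) - 33589 = (4 + sqrt(2)*sqrt(13))/(46 - 71) - 33589 = (4 + sqrt(26))/(-25) - 33589 = -(4 + sqrt(26))/25 - 33589 = (-4/25 - sqrt(26)/25) - 33589 = -839729/25 - sqrt(26)/25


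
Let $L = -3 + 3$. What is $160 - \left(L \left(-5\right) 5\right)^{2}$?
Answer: $160$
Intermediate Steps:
$L = 0$
$160 - \left(L \left(-5\right) 5\right)^{2} = 160 - \left(0 \left(-5\right) 5\right)^{2} = 160 - \left(0 \cdot 5\right)^{2} = 160 - 0^{2} = 160 - 0 = 160 + 0 = 160$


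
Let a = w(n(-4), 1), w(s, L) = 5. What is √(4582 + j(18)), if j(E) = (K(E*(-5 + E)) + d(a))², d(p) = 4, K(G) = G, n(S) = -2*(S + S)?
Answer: 11*√506 ≈ 247.44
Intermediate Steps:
n(S) = -4*S
a = 5
j(E) = (4 + E*(-5 + E))² (j(E) = (E*(-5 + E) + 4)² = (4 + E*(-5 + E))²)
√(4582 + j(18)) = √(4582 + (4 + 18*(-5 + 18))²) = √(4582 + (4 + 18*13)²) = √(4582 + (4 + 234)²) = √(4582 + 238²) = √(4582 + 56644) = √61226 = 11*√506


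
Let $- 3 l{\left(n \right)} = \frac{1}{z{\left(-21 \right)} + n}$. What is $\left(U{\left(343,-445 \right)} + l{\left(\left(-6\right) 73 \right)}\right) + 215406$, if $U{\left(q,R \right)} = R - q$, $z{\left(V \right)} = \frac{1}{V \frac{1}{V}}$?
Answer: $\frac{281364199}{1311} \approx 2.1462 \cdot 10^{5}$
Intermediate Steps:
$z{\left(V \right)} = 1$ ($z{\left(V \right)} = 1^{-1} = 1$)
$l{\left(n \right)} = - \frac{1}{3 \left(1 + n\right)}$
$\left(U{\left(343,-445 \right)} + l{\left(\left(-6\right) 73 \right)}\right) + 215406 = \left(\left(-445 - 343\right) - \frac{1}{3 + 3 \left(\left(-6\right) 73\right)}\right) + 215406 = \left(\left(-445 - 343\right) - \frac{1}{3 + 3 \left(-438\right)}\right) + 215406 = \left(-788 - \frac{1}{3 - 1314}\right) + 215406 = \left(-788 - \frac{1}{-1311}\right) + 215406 = \left(-788 - - \frac{1}{1311}\right) + 215406 = \left(-788 + \frac{1}{1311}\right) + 215406 = - \frac{1033067}{1311} + 215406 = \frac{281364199}{1311}$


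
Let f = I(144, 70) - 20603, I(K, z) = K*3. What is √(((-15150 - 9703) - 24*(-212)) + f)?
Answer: 32*I*√39 ≈ 199.84*I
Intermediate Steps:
I(K, z) = 3*K
f = -20171 (f = 3*144 - 20603 = 432 - 20603 = -20171)
√(((-15150 - 9703) - 24*(-212)) + f) = √(((-15150 - 9703) - 24*(-212)) - 20171) = √((-24853 + 5088) - 20171) = √(-19765 - 20171) = √(-39936) = 32*I*√39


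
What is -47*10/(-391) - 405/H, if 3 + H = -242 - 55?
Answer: 19957/7820 ≈ 2.5520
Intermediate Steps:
H = -300 (H = -3 + (-242 - 55) = -3 - 297 = -300)
-47*10/(-391) - 405/H = -47*10/(-391) - 405/(-300) = -470*(-1/391) - 405*(-1/300) = 470/391 + 27/20 = 19957/7820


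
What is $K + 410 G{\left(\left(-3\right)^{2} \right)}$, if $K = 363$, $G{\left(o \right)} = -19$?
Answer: $-7427$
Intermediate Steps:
$K + 410 G{\left(\left(-3\right)^{2} \right)} = 363 + 410 \left(-19\right) = 363 - 7790 = -7427$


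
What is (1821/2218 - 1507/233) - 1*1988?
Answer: -1030304705/516794 ≈ -1993.6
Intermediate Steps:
(1821/2218 - 1507/233) - 1*1988 = (1821*(1/2218) - 1507*1/233) - 1988 = (1821/2218 - 1507/233) - 1988 = -2918233/516794 - 1988 = -1030304705/516794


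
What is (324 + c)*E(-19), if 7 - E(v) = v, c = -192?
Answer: 3432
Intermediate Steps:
E(v) = 7 - v
(324 + c)*E(-19) = (324 - 192)*(7 - 1*(-19)) = 132*(7 + 19) = 132*26 = 3432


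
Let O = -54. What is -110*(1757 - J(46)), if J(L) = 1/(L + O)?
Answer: -773135/4 ≈ -1.9328e+5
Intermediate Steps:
J(L) = 1/(-54 + L) (J(L) = 1/(L - 54) = 1/(-54 + L))
-110*(1757 - J(46)) = -110*(1757 - 1/(-54 + 46)) = -110*(1757 - 1/(-8)) = -110*(1757 - 1*(-⅛)) = -110*(1757 + ⅛) = -110*14057/8 = -773135/4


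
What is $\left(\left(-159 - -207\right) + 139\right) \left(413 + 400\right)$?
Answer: $152031$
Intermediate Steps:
$\left(\left(-159 - -207\right) + 139\right) \left(413 + 400\right) = \left(\left(-159 + 207\right) + 139\right) 813 = \left(48 + 139\right) 813 = 187 \cdot 813 = 152031$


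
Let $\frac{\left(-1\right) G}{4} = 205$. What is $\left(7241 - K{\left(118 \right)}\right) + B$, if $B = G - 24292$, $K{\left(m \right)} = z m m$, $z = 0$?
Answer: $-17871$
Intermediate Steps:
$K{\left(m \right)} = 0$ ($K{\left(m \right)} = 0 m m = 0 m = 0$)
$G = -820$ ($G = \left(-4\right) 205 = -820$)
$B = -25112$ ($B = -820 - 24292 = -25112$)
$\left(7241 - K{\left(118 \right)}\right) + B = \left(7241 - 0\right) - 25112 = \left(7241 + 0\right) - 25112 = 7241 - 25112 = -17871$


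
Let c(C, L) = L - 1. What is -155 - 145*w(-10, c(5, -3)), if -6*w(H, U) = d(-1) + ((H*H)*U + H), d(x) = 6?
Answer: -29755/3 ≈ -9918.3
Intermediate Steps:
c(C, L) = -1 + L
w(H, U) = -1 - H/6 - U*H**2/6 (w(H, U) = -(6 + ((H*H)*U + H))/6 = -(6 + (H**2*U + H))/6 = -(6 + (U*H**2 + H))/6 = -(6 + (H + U*H**2))/6 = -(6 + H + U*H**2)/6 = -1 - H/6 - U*H**2/6)
-155 - 145*w(-10, c(5, -3)) = -155 - 145*(-1 - 1/6*(-10) - 1/6*(-1 - 3)*(-10)**2) = -155 - 145*(-1 + 5/3 - 1/6*(-4)*100) = -155 - 145*(-1 + 5/3 + 200/3) = -155 - 145*202/3 = -155 - 29290/3 = -29755/3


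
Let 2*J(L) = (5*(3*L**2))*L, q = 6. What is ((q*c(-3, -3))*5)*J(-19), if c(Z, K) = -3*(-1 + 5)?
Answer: 18519300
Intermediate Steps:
c(Z, K) = -12 (c(Z, K) = -3*4 = -12)
J(L) = 15*L**3/2 (J(L) = ((5*(3*L**2))*L)/2 = ((15*L**2)*L)/2 = (15*L**3)/2 = 15*L**3/2)
((q*c(-3, -3))*5)*J(-19) = ((6*(-12))*5)*((15/2)*(-19)**3) = (-72*5)*((15/2)*(-6859)) = -360*(-102885/2) = 18519300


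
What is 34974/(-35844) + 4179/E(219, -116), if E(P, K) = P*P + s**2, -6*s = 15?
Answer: -35122173/39525014 ≈ -0.88861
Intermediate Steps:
s = -5/2 (s = -1/6*15 = -5/2 ≈ -2.5000)
E(P, K) = 25/4 + P**2 (E(P, K) = P*P + (-5/2)**2 = P**2 + 25/4 = 25/4 + P**2)
34974/(-35844) + 4179/E(219, -116) = 34974/(-35844) + 4179/(25/4 + 219**2) = 34974*(-1/35844) + 4179/(25/4 + 47961) = -201/206 + 4179/(191869/4) = -201/206 + 4179*(4/191869) = -201/206 + 16716/191869 = -35122173/39525014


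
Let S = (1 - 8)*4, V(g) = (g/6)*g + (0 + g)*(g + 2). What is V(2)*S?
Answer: -728/3 ≈ -242.67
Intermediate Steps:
V(g) = g²/6 + g*(2 + g) (V(g) = (g*(⅙))*g + g*(2 + g) = (g/6)*g + g*(2 + g) = g²/6 + g*(2 + g))
S = -28 (S = -7*4 = -28)
V(2)*S = ((⅙)*2*(12 + 7*2))*(-28) = ((⅙)*2*(12 + 14))*(-28) = ((⅙)*2*26)*(-28) = (26/3)*(-28) = -728/3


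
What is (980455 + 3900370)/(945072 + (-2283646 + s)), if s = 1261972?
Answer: -4880825/76602 ≈ -63.717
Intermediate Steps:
(980455 + 3900370)/(945072 + (-2283646 + s)) = (980455 + 3900370)/(945072 + (-2283646 + 1261972)) = 4880825/(945072 - 1021674) = 4880825/(-76602) = 4880825*(-1/76602) = -4880825/76602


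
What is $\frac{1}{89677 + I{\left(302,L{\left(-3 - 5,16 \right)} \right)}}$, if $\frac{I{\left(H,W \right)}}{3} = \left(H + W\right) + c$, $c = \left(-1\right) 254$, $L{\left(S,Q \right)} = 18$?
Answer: $\frac{1}{89875} \approx 1.1127 \cdot 10^{-5}$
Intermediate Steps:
$c = -254$
$I{\left(H,W \right)} = -762 + 3 H + 3 W$ ($I{\left(H,W \right)} = 3 \left(\left(H + W\right) - 254\right) = 3 \left(-254 + H + W\right) = -762 + 3 H + 3 W$)
$\frac{1}{89677 + I{\left(302,L{\left(-3 - 5,16 \right)} \right)}} = \frac{1}{89677 + \left(-762 + 3 \cdot 302 + 3 \cdot 18\right)} = \frac{1}{89677 + \left(-762 + 906 + 54\right)} = \frac{1}{89677 + 198} = \frac{1}{89875}$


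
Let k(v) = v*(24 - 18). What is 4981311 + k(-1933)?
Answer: 4969713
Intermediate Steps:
k(v) = 6*v (k(v) = v*6 = 6*v)
4981311 + k(-1933) = 4981311 + 6*(-1933) = 4981311 - 11598 = 4969713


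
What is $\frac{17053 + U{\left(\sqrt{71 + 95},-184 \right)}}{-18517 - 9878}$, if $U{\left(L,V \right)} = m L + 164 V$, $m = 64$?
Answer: $\frac{13123}{28395} - \frac{64 \sqrt{166}}{28395} \approx 0.43312$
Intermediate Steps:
$U{\left(L,V \right)} = 64 L + 164 V$
$\frac{17053 + U{\left(\sqrt{71 + 95},-184 \right)}}{-18517 - 9878} = \frac{17053 + \left(64 \sqrt{71 + 95} + 164 \left(-184\right)\right)}{-18517 - 9878} = \frac{17053 - \left(30176 - 64 \sqrt{166}\right)}{-28395} = \left(17053 - \left(30176 - 64 \sqrt{166}\right)\right) \left(- \frac{1}{28395}\right) = \left(-13123 + 64 \sqrt{166}\right) \left(- \frac{1}{28395}\right) = \frac{13123}{28395} - \frac{64 \sqrt{166}}{28395}$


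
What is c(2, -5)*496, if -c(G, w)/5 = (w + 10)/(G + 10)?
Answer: -3100/3 ≈ -1033.3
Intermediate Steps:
c(G, w) = -5*(10 + w)/(10 + G) (c(G, w) = -5*(w + 10)/(G + 10) = -5*(10 + w)/(10 + G))
c(2, -5)*496 = (5*(-10 - 1*(-5))/(10 + 2))*496 = (5*(-10 + 5)/12)*496 = (5*(1/12)*(-5))*496 = -25/12*496 = -3100/3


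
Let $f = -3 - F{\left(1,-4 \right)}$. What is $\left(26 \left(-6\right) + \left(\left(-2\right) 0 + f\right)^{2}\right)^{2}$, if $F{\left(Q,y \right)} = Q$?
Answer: $19600$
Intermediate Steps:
$f = -4$ ($f = -3 - 1 = -4$)
$\left(26 \left(-6\right) + \left(\left(-2\right) 0 + f\right)^{2}\right)^{2} = \left(26 \left(-6\right) + \left(\left(-2\right) 0 - 4\right)^{2}\right)^{2} = \left(-156 + \left(0 - 4\right)^{2}\right)^{2} = \left(-156 + \left(-4\right)^{2}\right)^{2} = \left(-156 + 16\right)^{2} = \left(-140\right)^{2} = 19600$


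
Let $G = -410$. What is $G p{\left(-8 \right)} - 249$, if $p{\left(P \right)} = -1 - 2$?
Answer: $981$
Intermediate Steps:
$p{\left(P \right)} = -3$
$G p{\left(-8 \right)} - 249 = \left(-410\right) \left(-3\right) - 249 = 1230 - 249 = 981$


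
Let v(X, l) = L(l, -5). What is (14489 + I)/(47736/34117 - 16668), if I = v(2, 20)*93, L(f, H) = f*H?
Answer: -177033113/568614420 ≈ -0.31134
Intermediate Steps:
L(f, H) = H*f
v(X, l) = -5*l
I = -9300 (I = -5*20*93 = -100*93 = -9300)
(14489 + I)/(47736/34117 - 16668) = (14489 - 9300)/(47736/34117 - 16668) = 5189/(47736*(1/34117) - 16668) = 5189/(47736/34117 - 16668) = 5189/(-568614420/34117) = 5189*(-34117/568614420) = -177033113/568614420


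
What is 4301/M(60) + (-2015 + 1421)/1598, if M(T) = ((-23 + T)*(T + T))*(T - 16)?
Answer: -4962311/14190240 ≈ -0.34970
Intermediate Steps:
M(T) = 2*T*(-23 + T)*(-16 + T) (M(T) = ((-23 + T)*(2*T))*(-16 + T) = (2*T*(-23 + T))*(-16 + T) = 2*T*(-23 + T)*(-16 + T))
4301/M(60) + (-2015 + 1421)/1598 = 4301/((2*60*(368 + 60² - 39*60))) + (-2015 + 1421)/1598 = 4301/((2*60*(368 + 3600 - 2340))) - 594*1/1598 = 4301/((2*60*1628)) - 297/799 = 4301/195360 - 297/799 = 4301*(1/195360) - 297/799 = 391/17760 - 297/799 = -4962311/14190240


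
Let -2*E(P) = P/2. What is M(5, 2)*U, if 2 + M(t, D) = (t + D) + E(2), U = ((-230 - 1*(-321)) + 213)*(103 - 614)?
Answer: -699048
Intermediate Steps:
E(P) = -P/4 (E(P) = -P/(2*2) = -P/4)
U = -155344 (U = ((-230 + 321) + 213)*(-511) = (91 + 213)*(-511) = 304*(-511) = -155344)
M(t, D) = -5/2 + D + t (M(t, D) = -2 + ((t + D) - 1/4*2) = -2 + ((D + t) - 1/2) = -2 + (-1/2 + D + t) = -5/2 + D + t)
M(5, 2)*U = (-5/2 + 2 + 5)*(-155344) = (9/2)*(-155344) = -699048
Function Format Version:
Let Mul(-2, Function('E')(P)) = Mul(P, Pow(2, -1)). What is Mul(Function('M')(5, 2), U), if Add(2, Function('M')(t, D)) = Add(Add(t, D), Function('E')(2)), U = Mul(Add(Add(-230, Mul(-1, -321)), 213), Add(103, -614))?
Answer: -699048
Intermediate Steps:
Function('E')(P) = Mul(Rational(-1, 4), P) (Function('E')(P) = Mul(Rational(-1, 2), Mul(P, Pow(2, -1))) = Mul(Rational(-1, 2), Mul(P, Rational(1, 2))) = Mul(Rational(-1, 2), Mul(Rational(1, 2), P)) = Mul(Rational(-1, 4), P))
U = -155344 (U = Mul(Add(Add(-230, 321), 213), -511) = Mul(Add(91, 213), -511) = Mul(304, -511) = -155344)
Function('M')(t, D) = Add(Rational(-5, 2), D, t) (Function('M')(t, D) = Add(-2, Add(Add(t, D), Mul(Rational(-1, 4), 2))) = Add(-2, Add(Add(D, t), Rational(-1, 2))) = Add(-2, Add(Rational(-1, 2), D, t)) = Add(Rational(-5, 2), D, t))
Mul(Function('M')(5, 2), U) = Mul(Add(Rational(-5, 2), 2, 5), -155344) = Mul(Rational(9, 2), -155344) = -699048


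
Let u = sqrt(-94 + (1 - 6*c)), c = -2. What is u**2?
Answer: -81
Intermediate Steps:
u = 9*I (u = sqrt(-94 + (1 - 6*(-2))) = sqrt(-94 + (1 + 12)) = sqrt(-94 + 13) = sqrt(-81) = 9*I ≈ 9.0*I)
u**2 = (9*I)**2 = -81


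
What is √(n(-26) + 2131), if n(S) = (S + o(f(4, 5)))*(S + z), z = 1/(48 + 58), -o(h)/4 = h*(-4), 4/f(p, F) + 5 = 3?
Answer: √10220414/53 ≈ 60.320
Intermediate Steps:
f(p, F) = -2 (f(p, F) = 4/(-5 + 3) = 4/(-2) = 4*(-½) = -2)
o(h) = 16*h (o(h) = -4*h*(-4) = -(-16)*h = 16*h)
z = 1/106 ≈ 0.0094340
n(S) = (-32 + S)*(1/106 + S) (n(S) = (S + 16*(-2))*(S + 1/106) = (S - 32)*(1/106 + S) = (-32 + S)*(1/106 + S))
√(n(-26) + 2131) = √((-16/53 + (-26)² - 3391/106*(-26)) + 2131) = √((-16/53 + 676 + 44083/53) + 2131) = √(79895/53 + 2131) = √(192838/53) = √10220414/53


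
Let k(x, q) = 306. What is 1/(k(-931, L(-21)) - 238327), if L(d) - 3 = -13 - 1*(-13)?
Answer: -1/238021 ≈ -4.2013e-6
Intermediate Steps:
L(d) = 3 (L(d) = 3 + (-13 - 1*(-13)) = 3 + (-13 + 13) = 3 + 0 = 3)
1/(k(-931, L(-21)) - 238327) = 1/(306 - 238327) = 1/(-238021) = -1/238021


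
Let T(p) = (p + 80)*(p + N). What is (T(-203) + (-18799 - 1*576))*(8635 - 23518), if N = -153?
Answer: -363338679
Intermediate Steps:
T(p) = (-153 + p)*(80 + p) (T(p) = (p + 80)*(p - 153) = (80 + p)*(-153 + p) = (-153 + p)*(80 + p))
(T(-203) + (-18799 - 1*576))*(8635 - 23518) = ((-12240 + (-203)² - 73*(-203)) + (-18799 - 1*576))*(8635 - 23518) = ((-12240 + 41209 + 14819) + (-18799 - 576))*(-14883) = (43788 - 19375)*(-14883) = 24413*(-14883) = -363338679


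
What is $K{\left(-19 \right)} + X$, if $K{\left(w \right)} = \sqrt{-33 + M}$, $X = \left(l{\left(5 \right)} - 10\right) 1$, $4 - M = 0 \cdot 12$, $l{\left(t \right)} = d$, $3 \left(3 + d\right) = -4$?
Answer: $- \frac{43}{3} + i \sqrt{29} \approx -14.333 + 5.3852 i$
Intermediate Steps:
$d = - \frac{13}{3}$ ($d = -3 + \frac{1}{3} \left(-4\right) = -3 - \frac{4}{3} = - \frac{13}{3} \approx -4.3333$)
$l{\left(t \right)} = - \frac{13}{3}$
$M = 4$ ($M = 4 - 0 \cdot 12 = 4 - 0 = 4 + 0 = 4$)
$X = - \frac{43}{3}$ ($X = \left(- \frac{13}{3} - 10\right) 1 = \left(- \frac{43}{3}\right) 1 = - \frac{43}{3} \approx -14.333$)
$K{\left(w \right)} = i \sqrt{29}$ ($K{\left(w \right)} = \sqrt{-33 + 4} = \sqrt{-29} = i \sqrt{29}$)
$K{\left(-19 \right)} + X = i \sqrt{29} - \frac{43}{3} = - \frac{43}{3} + i \sqrt{29}$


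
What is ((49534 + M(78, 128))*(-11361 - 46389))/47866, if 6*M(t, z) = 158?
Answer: -15725875/263 ≈ -59794.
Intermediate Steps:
M(t, z) = 79/3 (M(t, z) = (1/6)*158 = 79/3)
((49534 + M(78, 128))*(-11361 - 46389))/47866 = ((49534 + 79/3)*(-11361 - 46389))/47866 = ((148681/3)*(-57750))*(1/47866) = -2862109250*1/47866 = -15725875/263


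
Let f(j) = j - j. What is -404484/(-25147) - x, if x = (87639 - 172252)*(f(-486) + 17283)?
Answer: 36774130251897/25147 ≈ 1.4624e+9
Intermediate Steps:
f(j) = 0
x = -1462366479 (x = (87639 - 172252)*(0 + 17283) = -84613*17283 = -1462366479)
-404484/(-25147) - x = -404484/(-25147) - 1*(-1462366479) = -404484*(-1/25147) + 1462366479 = 404484/25147 + 1462366479 = 36774130251897/25147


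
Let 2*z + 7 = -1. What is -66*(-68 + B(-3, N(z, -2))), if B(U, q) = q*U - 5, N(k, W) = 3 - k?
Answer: 6204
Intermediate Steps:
z = -4 (z = -7/2 + (1/2)*(-1) = -7/2 - 1/2 = -4)
B(U, q) = -5 + U*q (B(U, q) = U*q - 5 = -5 + U*q)
-66*(-68 + B(-3, N(z, -2))) = -66*(-68 + (-5 - 3*(3 - 1*(-4)))) = -66*(-68 + (-5 - 3*(3 + 4))) = -66*(-68 + (-5 - 3*7)) = -66*(-68 + (-5 - 21)) = -66*(-68 - 26) = -66*(-94) = 6204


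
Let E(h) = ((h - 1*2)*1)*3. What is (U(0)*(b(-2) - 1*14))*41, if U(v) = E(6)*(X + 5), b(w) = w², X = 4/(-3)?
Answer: -18040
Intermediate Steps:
X = -4/3 (X = 4*(-⅓) = -4/3 ≈ -1.3333)
E(h) = -6 + 3*h (E(h) = ((h - 2)*1)*3 = ((-2 + h)*1)*3 = (-2 + h)*3 = -6 + 3*h)
U(v) = 44 (U(v) = (-6 + 3*6)*(-4/3 + 5) = (-6 + 18)*(11/3) = 12*(11/3) = 44)
(U(0)*(b(-2) - 1*14))*41 = (44*((-2)² - 1*14))*41 = (44*(4 - 14))*41 = (44*(-10))*41 = -440*41 = -18040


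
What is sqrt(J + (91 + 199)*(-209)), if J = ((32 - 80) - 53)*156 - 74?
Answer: 14*I*sqrt(390) ≈ 276.48*I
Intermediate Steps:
J = -15830 (J = (-48 - 53)*156 - 74 = -101*156 - 74 = -15756 - 74 = -15830)
sqrt(J + (91 + 199)*(-209)) = sqrt(-15830 + (91 + 199)*(-209)) = sqrt(-15830 + 290*(-209)) = sqrt(-15830 - 60610) = sqrt(-76440) = 14*I*sqrt(390)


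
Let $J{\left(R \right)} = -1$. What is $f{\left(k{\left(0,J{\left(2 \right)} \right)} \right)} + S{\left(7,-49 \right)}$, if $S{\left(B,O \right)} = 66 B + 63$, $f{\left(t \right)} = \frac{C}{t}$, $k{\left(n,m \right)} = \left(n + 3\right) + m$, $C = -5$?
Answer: $\frac{1045}{2} \approx 522.5$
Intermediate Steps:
$k{\left(n,m \right)} = 3 + m + n$ ($k{\left(n,m \right)} = \left(3 + n\right) + m = 3 + m + n$)
$f{\left(t \right)} = - \frac{5}{t}$
$S{\left(B,O \right)} = 63 + 66 B$
$f{\left(k{\left(0,J{\left(2 \right)} \right)} \right)} + S{\left(7,-49 \right)} = - \frac{5}{3 - 1 + 0} + \left(63 + 66 \cdot 7\right) = - \frac{5}{2} + \left(63 + 462\right) = \left(-5\right) \frac{1}{2} + 525 = - \frac{5}{2} + 525 = \frac{1045}{2}$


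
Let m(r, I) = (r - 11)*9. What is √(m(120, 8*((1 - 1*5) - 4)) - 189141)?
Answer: 112*I*√15 ≈ 433.77*I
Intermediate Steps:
m(r, I) = -99 + 9*r (m(r, I) = (-11 + r)*9 = -99 + 9*r)
√(m(120, 8*((1 - 1*5) - 4)) - 189141) = √((-99 + 9*120) - 189141) = √((-99 + 1080) - 189141) = √(981 - 189141) = √(-188160) = 112*I*√15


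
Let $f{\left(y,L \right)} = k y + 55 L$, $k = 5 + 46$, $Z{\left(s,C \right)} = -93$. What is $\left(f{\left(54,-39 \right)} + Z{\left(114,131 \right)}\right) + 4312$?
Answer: $4828$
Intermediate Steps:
$k = 51$
$f{\left(y,L \right)} = 51 y + 55 L$
$\left(f{\left(54,-39 \right)} + Z{\left(114,131 \right)}\right) + 4312 = \left(\left(51 \cdot 54 + 55 \left(-39\right)\right) - 93\right) + 4312 = \left(\left(2754 - 2145\right) - 93\right) + 4312 = \left(609 - 93\right) + 4312 = 516 + 4312 = 4828$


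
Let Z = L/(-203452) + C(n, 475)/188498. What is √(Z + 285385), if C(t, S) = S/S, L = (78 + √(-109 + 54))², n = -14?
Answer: √(278337539706548848555 - 747830754372*I*√55)/31229882 ≈ 534.21 - 5.3223e-6*I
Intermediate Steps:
L = (78 + I*√55)² (L = (78 + √(-55))² = (78 + I*√55)² ≈ 6029.0 + 1156.9*I)
C(t, S) = 1
Z = 1/188498 - (78 + I*√55)²/203452 (Z = (78 + I*√55)²/(-203452) + 1/188498 = (78 + I*√55)²*(-1/203452) + 1*(1/188498) = -(78 + I*√55)²/203452 + 1/188498 = 1/188498 - (78 + I*√55)²/203452 ≈ -0.029628 - 0.0056865*I)
√(Z + 285385) = √((-568125495/19175147548 - 39*I*√55/50863) + 285385) = √(5472298914860485/19175147548 - 39*I*√55/50863)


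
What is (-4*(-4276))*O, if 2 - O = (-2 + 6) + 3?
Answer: -85520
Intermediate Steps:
O = -5 (O = 2 - ((-2 + 6) + 3) = 2 - (4 + 3) = 2 - 1*7 = 2 - 7 = -5)
(-4*(-4276))*O = -4*(-4276)*(-5) = 17104*(-5) = -85520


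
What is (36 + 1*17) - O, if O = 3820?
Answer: -3767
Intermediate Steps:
(36 + 1*17) - O = (36 + 1*17) - 1*3820 = (36 + 17) - 3820 = 53 - 3820 = -3767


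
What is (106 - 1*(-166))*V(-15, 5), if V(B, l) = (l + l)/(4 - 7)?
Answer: -2720/3 ≈ -906.67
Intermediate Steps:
V(B, l) = -2*l/3 (V(B, l) = (2*l)/(-3) = (2*l)*(-1/3) = -2*l/3)
(106 - 1*(-166))*V(-15, 5) = (106 - 1*(-166))*(-2/3*5) = (106 + 166)*(-10/3) = 272*(-10/3) = -2720/3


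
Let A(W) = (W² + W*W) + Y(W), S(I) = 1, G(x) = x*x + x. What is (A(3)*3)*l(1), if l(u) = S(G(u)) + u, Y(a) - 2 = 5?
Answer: 150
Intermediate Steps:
G(x) = x + x² (G(x) = x² + x = x + x²)
Y(a) = 7 (Y(a) = 2 + 5 = 7)
A(W) = 7 + 2*W² (A(W) = (W² + W*W) + 7 = (W² + W²) + 7 = 2*W² + 7 = 7 + 2*W²)
l(u) = 1 + u
(A(3)*3)*l(1) = ((7 + 2*3²)*3)*(1 + 1) = ((7 + 2*9)*3)*2 = ((7 + 18)*3)*2 = (25*3)*2 = 75*2 = 150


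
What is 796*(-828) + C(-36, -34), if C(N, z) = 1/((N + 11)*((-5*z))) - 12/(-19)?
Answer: -53221305019/80750 ≈ -6.5909e+5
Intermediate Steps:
C(N, z) = 12/19 - 1/(5*z*(11 + N)) (C(N, z) = (-1/(5*z))/(11 + N) - 12*(-1/19) = -1/(5*z*(11 + N)) + 12/19 = 12/19 - 1/(5*z*(11 + N)))
796*(-828) + C(-36, -34) = 796*(-828) + (1/95)*(-19 + 660*(-34) + 60*(-36)*(-34))/(-34*(11 - 36)) = -659088 + (1/95)*(-1/34)*(-19 - 22440 + 73440)/(-25) = -659088 + (1/95)*(-1/34)*(-1/25)*50981 = -659088 + 50981/80750 = -53221305019/80750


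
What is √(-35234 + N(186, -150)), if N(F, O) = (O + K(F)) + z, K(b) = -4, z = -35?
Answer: I*√35423 ≈ 188.21*I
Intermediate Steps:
N(F, O) = -39 + O (N(F, O) = (O - 4) - 35 = (-4 + O) - 35 = -39 + O)
√(-35234 + N(186, -150)) = √(-35234 + (-39 - 150)) = √(-35234 - 189) = √(-35423) = I*√35423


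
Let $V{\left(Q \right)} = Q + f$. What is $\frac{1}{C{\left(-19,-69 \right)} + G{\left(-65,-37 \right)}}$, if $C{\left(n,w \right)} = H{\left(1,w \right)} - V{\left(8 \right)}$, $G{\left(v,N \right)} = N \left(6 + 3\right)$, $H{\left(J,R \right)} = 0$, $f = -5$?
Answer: $- \frac{1}{336} \approx -0.0029762$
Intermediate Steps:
$V{\left(Q \right)} = -5 + Q$ ($V{\left(Q \right)} = Q - 5 = -5 + Q$)
$G{\left(v,N \right)} = 9 N$ ($G{\left(v,N \right)} = N 9 = 9 N$)
$C{\left(n,w \right)} = -3$ ($C{\left(n,w \right)} = 0 - \left(-5 + 8\right) = 0 - 3 = -3$)
$\frac{1}{C{\left(-19,-69 \right)} + G{\left(-65,-37 \right)}} = \frac{1}{-3 + 9 \left(-37\right)} = \frac{1}{-3 - 333} = \frac{1}{-336} = - \frac{1}{336}$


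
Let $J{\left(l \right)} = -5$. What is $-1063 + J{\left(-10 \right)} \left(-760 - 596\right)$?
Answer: $5717$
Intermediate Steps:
$-1063 + J{\left(-10 \right)} \left(-760 - 596\right) = -1063 - 5 \left(-760 - 596\right) = -1063 - -6780 = -1063 + 6780 = 5717$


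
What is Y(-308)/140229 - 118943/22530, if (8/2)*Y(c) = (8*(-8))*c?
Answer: -5522743369/1053119790 ≈ -5.2442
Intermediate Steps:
Y(c) = -16*c (Y(c) = ((8*(-8))*c)/4 = (-64*c)/4 = -16*c)
Y(-308)/140229 - 118943/22530 = -16*(-308)/140229 - 118943/22530 = 4928*(1/140229) - 118943*1/22530 = 4928/140229 - 118943/22530 = -5522743369/1053119790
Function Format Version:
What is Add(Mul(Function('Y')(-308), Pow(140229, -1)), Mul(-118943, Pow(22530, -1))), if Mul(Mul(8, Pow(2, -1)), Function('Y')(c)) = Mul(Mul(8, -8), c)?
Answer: Rational(-5522743369, 1053119790) ≈ -5.2442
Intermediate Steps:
Function('Y')(c) = Mul(-16, c) (Function('Y')(c) = Mul(Rational(1, 4), Mul(Mul(8, -8), c)) = Mul(Rational(1, 4), Mul(-64, c)) = Mul(-16, c))
Add(Mul(Function('Y')(-308), Pow(140229, -1)), Mul(-118943, Pow(22530, -1))) = Add(Mul(Mul(-16, -308), Pow(140229, -1)), Mul(-118943, Pow(22530, -1))) = Add(Mul(4928, Rational(1, 140229)), Mul(-118943, Rational(1, 22530))) = Add(Rational(4928, 140229), Rational(-118943, 22530)) = Rational(-5522743369, 1053119790)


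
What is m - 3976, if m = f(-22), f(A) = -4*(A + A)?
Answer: -3800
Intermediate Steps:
f(A) = -8*A
m = 176 (m = -8*(-22) = 176)
m - 3976 = 176 - 3976 = -3800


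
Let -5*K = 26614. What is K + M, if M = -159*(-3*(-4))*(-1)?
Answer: -17074/5 ≈ -3414.8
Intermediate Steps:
K = -26614/5 (K = -⅕*26614 = -26614/5 ≈ -5322.8)
M = 1908 (M = -1908*(-1) = -159*(-12) = 1908)
K + M = -26614/5 + 1908 = -17074/5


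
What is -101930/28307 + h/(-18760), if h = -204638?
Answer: 277177219/37931380 ≈ 7.3073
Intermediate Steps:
-101930/28307 + h/(-18760) = -101930/28307 - 204638/(-18760) = -101930*1/28307 - 204638*(-1/18760) = -101930/28307 + 14617/1340 = 277177219/37931380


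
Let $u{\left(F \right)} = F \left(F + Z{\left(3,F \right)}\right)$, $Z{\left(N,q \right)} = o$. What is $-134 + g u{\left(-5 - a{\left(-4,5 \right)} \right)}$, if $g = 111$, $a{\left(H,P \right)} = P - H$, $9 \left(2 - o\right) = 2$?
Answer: $\frac{56578}{3} \approx 18859.0$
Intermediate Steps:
$o = \frac{16}{9}$ ($o = 2 - \frac{2}{9} = \frac{16}{9} \approx 1.7778$)
$Z{\left(N,q \right)} = \frac{16}{9}$
$u{\left(F \right)} = F \left(\frac{16}{9} + F\right)$ ($u{\left(F \right)} = F \left(F + \frac{16}{9}\right) = F \left(\frac{16}{9} + F\right)$)
$-134 + g u{\left(-5 - a{\left(-4,5 \right)} \right)} = -134 + 111 \frac{\left(-5 - \left(5 - -4\right)\right) \left(16 + 9 \left(-5 - \left(5 - -4\right)\right)\right)}{9} = -134 + 111 \frac{\left(-5 - \left(5 + 4\right)\right) \left(16 + 9 \left(-5 - \left(5 + 4\right)\right)\right)}{9} = -134 + 111 \frac{\left(-5 - 9\right) \left(16 + 9 \left(-5 - 9\right)\right)}{9} = -134 + 111 \cdot \frac{1}{9} \left(-14\right) \left(16 + 9 \left(-14\right)\right) = -134 + 111 \cdot \frac{1}{9} \left(-14\right) \left(16 - 126\right) = -134 + 111 \cdot \frac{1}{9} \left(-14\right) \left(-110\right) = -134 + 111 \cdot \frac{1540}{9} = -134 + \frac{56980}{3} = \frac{56578}{3}$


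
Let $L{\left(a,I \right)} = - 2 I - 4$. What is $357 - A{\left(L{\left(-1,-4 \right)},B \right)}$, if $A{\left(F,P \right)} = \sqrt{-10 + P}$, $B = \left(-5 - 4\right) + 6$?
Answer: $357 - i \sqrt{13} \approx 357.0 - 3.6056 i$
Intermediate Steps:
$L{\left(a,I \right)} = -4 - 2 I$
$B = -3$ ($B = -9 + 6 = -3$)
$357 - A{\left(L{\left(-1,-4 \right)},B \right)} = 357 - \sqrt{-10 - 3} = 357 - \sqrt{-13} = 357 - i \sqrt{13}$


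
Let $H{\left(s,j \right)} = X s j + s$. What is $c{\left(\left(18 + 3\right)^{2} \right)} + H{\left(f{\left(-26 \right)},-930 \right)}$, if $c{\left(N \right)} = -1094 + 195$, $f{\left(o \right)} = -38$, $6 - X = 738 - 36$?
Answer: $-24597577$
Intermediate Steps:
$X = -696$ ($X = 6 - \left(738 - 36\right) = 6 - 702 = -696$)
$H{\left(s,j \right)} = s - 696 j s$ ($H{\left(s,j \right)} = - 696 s j + s = - 696 j s + s = s - 696 j s$)
$c{\left(N \right)} = -899$
$c{\left(\left(18 + 3\right)^{2} \right)} + H{\left(f{\left(-26 \right)},-930 \right)} = -899 - 38 \left(1 - -647280\right) = -899 - 38 \left(1 + 647280\right) = -899 - 24596678 = -24597577$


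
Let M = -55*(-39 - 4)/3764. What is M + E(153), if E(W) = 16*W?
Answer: 9216637/3764 ≈ 2448.6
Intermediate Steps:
M = 2365/3764 (M = -55*(-43)*(1/3764) = 2365*(1/3764) = 2365/3764 ≈ 0.62832)
M + E(153) = 2365/3764 + 16*153 = 2365/3764 + 2448 = 9216637/3764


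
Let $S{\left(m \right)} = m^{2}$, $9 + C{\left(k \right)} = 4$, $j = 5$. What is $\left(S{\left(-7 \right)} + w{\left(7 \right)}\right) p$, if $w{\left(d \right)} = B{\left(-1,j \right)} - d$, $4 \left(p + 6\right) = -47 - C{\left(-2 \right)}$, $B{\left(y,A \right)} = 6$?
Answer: $-792$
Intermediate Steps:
$C{\left(k \right)} = -5$ ($C{\left(k \right)} = -9 + 4 = -5$)
$p = - \frac{33}{2}$ ($p = -6 + \frac{-47 - -5}{4} = -6 + \frac{-47 + 5}{4} = -6 + \frac{1}{4} \left(-42\right) = -6 - \frac{21}{2} = - \frac{33}{2} \approx -16.5$)
$w{\left(d \right)} = 6 - d$
$\left(S{\left(-7 \right)} + w{\left(7 \right)}\right) p = \left(\left(-7\right)^{2} + \left(6 - 7\right)\right) \left(- \frac{33}{2}\right) = \left(49 + \left(6 - 7\right)\right) \left(- \frac{33}{2}\right) = \left(49 - 1\right) \left(- \frac{33}{2}\right) = 48 \left(- \frac{33}{2}\right) = -792$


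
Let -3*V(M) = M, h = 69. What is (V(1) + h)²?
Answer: 42436/9 ≈ 4715.1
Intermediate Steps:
V(M) = -M/3
(V(1) + h)² = (-⅓*1 + 69)² = (-⅓ + 69)² = (206/3)² = 42436/9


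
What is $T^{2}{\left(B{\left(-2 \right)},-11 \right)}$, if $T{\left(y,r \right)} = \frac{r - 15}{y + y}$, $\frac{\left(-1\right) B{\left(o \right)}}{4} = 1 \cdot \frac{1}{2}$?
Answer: $\frac{169}{4} \approx 42.25$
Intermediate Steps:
$B{\left(o \right)} = -2$ ($B{\left(o \right)} = - 4 \cdot 1 \cdot \frac{1}{2} = \left(-4\right) \frac{1}{2} = -2$)
$T{\left(y,r \right)} = \frac{-15 + r}{2 y}$
$T^{2}{\left(B{\left(-2 \right)},-11 \right)} = \left(\frac{-15 - 11}{2 \left(-2\right)}\right)^{2} = \left(\frac{1}{2} \left(- \frac{1}{2}\right) \left(-26\right)\right)^{2} = \left(\frac{13}{2}\right)^{2} = \frac{169}{4}$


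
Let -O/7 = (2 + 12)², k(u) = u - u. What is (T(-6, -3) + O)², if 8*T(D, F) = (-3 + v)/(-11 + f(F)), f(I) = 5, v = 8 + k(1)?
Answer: 4337671321/2304 ≈ 1.8827e+6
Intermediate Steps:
k(u) = 0
v = 8 (v = 8 + 0 = 8)
T(D, F) = -5/48 (T(D, F) = ((-3 + 8)/(-11 + 5))/8 = (5/(-6))/8 = (5*(-⅙))/8 = (⅛)*(-⅚) = -5/48)
O = -1372 (O = -7*(2 + 12)² = -7*14² = -7*196 = -1372)
(T(-6, -3) + O)² = (-5/48 - 1372)² = (-65861/48)² = 4337671321/2304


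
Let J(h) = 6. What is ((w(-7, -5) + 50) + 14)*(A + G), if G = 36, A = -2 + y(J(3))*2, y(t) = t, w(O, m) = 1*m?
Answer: 2714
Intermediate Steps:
w(O, m) = m
A = 10 (A = -2 + 6*2 = -2 + 12 = 10)
((w(-7, -5) + 50) + 14)*(A + G) = ((-5 + 50) + 14)*(10 + 36) = (45 + 14)*46 = 59*46 = 2714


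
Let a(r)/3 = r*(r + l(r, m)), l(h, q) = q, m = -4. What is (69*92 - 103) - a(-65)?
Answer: -7210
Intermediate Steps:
a(r) = 3*r*(-4 + r) (a(r) = 3*(r*(r - 4)) = 3*(r*(-4 + r)) = 3*r*(-4 + r))
(69*92 - 103) - a(-65) = (69*92 - 103) - 3*(-65)*(-4 - 65) = (6348 - 103) - 3*(-65)*(-69) = 6245 - 1*13455 = 6245 - 13455 = -7210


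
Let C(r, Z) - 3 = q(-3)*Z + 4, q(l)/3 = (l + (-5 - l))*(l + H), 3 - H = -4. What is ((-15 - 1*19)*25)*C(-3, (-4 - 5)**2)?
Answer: 4125050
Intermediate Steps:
H = 7 (H = 3 - 1*(-4) = 3 + 4 = 7)
q(l) = -105 - 15*l (q(l) = 3*((l + (-5 - l))*(l + 7)) = 3*(-5*(7 + l)) = 3*(-35 - 5*l) = -105 - 15*l)
C(r, Z) = 7 - 60*Z (C(r, Z) = 3 + ((-105 - 15*(-3))*Z + 4) = 3 + ((-105 + 45)*Z + 4) = 3 + (-60*Z + 4) = 3 + (4 - 60*Z) = 7 - 60*Z)
((-15 - 1*19)*25)*C(-3, (-4 - 5)**2) = ((-15 - 1*19)*25)*(7 - 60*(-4 - 5)**2) = ((-15 - 19)*25)*(7 - 60*(-9)**2) = (-34*25)*(7 - 60*81) = -850*(7 - 4860) = -850*(-4853) = 4125050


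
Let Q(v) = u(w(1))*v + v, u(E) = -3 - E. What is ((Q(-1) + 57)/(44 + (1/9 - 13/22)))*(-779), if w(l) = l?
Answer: -9254520/8617 ≈ -1074.0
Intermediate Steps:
Q(v) = -3*v (Q(v) = (-3 - 1*1)*v + v = (-3 - 1)*v + v = -4*v + v = -3*v)
((Q(-1) + 57)/(44 + (1/9 - 13/22)))*(-779) = ((-3*(-1) + 57)/(44 + (1/9 - 13/22)))*(-779) = ((3 + 57)/(44 + (1*(⅑) - 13*1/22)))*(-779) = (60/(44 + (⅑ - 13/22)))*(-779) = (60/(44 - 95/198))*(-779) = (60/(8617/198))*(-779) = (60*(198/8617))*(-779) = (11880/8617)*(-779) = -9254520/8617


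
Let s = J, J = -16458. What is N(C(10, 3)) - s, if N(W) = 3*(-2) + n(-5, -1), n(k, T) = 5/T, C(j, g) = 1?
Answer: 16447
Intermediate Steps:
s = -16458
N(W) = -11 (N(W) = 3*(-2) + 5/(-1) = -6 + 5*(-1) = -6 - 5 = -11)
N(C(10, 3)) - s = -11 - 1*(-16458) = -11 + 16458 = 16447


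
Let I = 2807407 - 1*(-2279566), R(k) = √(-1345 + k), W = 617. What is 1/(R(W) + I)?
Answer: 5086973/25877294303457 - 2*I*√182/25877294303457 ≈ 1.9658e-7 - 1.0427e-12*I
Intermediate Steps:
I = 5086973 (I = 2807407 + 2279566 = 5086973)
1/(R(W) + I) = 1/(√(-1345 + 617) + 5086973) = 1/(√(-728) + 5086973) = 1/(2*I*√182 + 5086973) = 1/(5086973 + 2*I*√182)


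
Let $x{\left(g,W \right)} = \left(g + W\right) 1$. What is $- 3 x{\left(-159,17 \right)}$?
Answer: $426$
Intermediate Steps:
$x{\left(g,W \right)} = W + g$ ($x{\left(g,W \right)} = \left(W + g\right) 1 = W + g$)
$- 3 x{\left(-159,17 \right)} = - 3 \left(17 - 159\right) = \left(-3\right) \left(-142\right) = 426$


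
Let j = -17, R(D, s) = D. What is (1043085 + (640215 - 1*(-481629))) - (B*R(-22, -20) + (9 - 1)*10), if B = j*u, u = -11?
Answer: 2168963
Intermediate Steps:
B = 187 (B = -17*(-11) = 187)
(1043085 + (640215 - 1*(-481629))) - (B*R(-22, -20) + (9 - 1)*10) = (1043085 + (640215 - 1*(-481629))) - (187*(-22) + (9 - 1)*10) = (1043085 + (640215 + 481629)) - (-4114 + 8*10) = (1043085 + 1121844) - (-4114 + 80) = 2164929 - 1*(-4034) = 2164929 + 4034 = 2168963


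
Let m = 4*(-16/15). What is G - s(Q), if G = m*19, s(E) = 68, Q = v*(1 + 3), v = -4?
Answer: -2236/15 ≈ -149.07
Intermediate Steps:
Q = -16 (Q = -4*(1 + 3) = -4*4 = -16)
m = -64/15 (m = 4*(-16*1/15) = 4*(-16/15) = -64/15 ≈ -4.2667)
G = -1216/15 (G = -64/15*19 = -1216/15 ≈ -81.067)
G - s(Q) = -1216/15 - 1*68 = -1216/15 - 68 = -2236/15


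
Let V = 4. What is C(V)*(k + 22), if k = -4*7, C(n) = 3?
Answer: -18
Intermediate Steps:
k = -28
C(V)*(k + 22) = 3*(-28 + 22) = 3*(-6) = -18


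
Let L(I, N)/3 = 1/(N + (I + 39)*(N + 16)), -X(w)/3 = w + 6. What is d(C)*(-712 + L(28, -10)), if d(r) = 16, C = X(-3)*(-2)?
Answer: -558202/49 ≈ -11392.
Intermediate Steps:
X(w) = -18 - 3*w (X(w) = -3*(w + 6) = -3*(6 + w) = -18 - 3*w)
L(I, N) = 3/(N + (16 + N)*(39 + I)) (L(I, N) = 3/(N + (I + 39)*(N + 16)) = 3/(N + (39 + I)*(16 + N)) = 3/(N + (16 + N)*(39 + I)))
C = 18 (C = (-18 - 3*(-3))*(-2) = (-18 + 9)*(-2) = -9*(-2) = 18)
d(C)*(-712 + L(28, -10)) = 16*(-712 + 3/(624 + 16*28 + 40*(-10) + 28*(-10))) = 16*(-712 + 3/(624 + 448 - 400 - 280)) = 16*(-712 + 3/392) = 16*(-279101/392) = -558202/49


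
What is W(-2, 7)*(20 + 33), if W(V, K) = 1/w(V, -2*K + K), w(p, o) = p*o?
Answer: 53/14 ≈ 3.7857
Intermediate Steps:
w(p, o) = o*p
W(V, K) = -1/(K*V) (W(V, K) = 1/((-2*K + K)*V) = 1/((-K)*V) = 1/(-K*V) = -1/(K*V))
W(-2, 7)*(20 + 33) = (-1/(7*(-2)))*(20 + 33) = -1*⅐*(-½)*53 = (1/14)*53 = 53/14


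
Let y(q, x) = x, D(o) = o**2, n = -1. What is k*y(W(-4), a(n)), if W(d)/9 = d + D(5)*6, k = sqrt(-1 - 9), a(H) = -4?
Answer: -4*I*sqrt(10) ≈ -12.649*I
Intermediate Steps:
k = I*sqrt(10) (k = sqrt(-10) = I*sqrt(10) ≈ 3.1623*I)
W(d) = 1350 + 9*d (W(d) = 9*(d + 5**2*6) = 9*(d + 25*6) = 9*(d + 150) = 9*(150 + d) = 1350 + 9*d)
k*y(W(-4), a(n)) = (I*sqrt(10))*(-4) = -4*I*sqrt(10)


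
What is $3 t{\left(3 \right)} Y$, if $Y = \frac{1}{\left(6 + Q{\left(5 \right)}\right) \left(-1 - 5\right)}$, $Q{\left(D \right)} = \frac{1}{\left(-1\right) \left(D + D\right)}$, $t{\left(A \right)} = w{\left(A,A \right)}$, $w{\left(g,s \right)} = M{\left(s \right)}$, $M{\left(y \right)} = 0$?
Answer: $0$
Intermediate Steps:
$w{\left(g,s \right)} = 0$
$t{\left(A \right)} = 0$
$Q{\left(D \right)} = - \frac{1}{2 D}$ ($Q{\left(D \right)} = \frac{1}{\left(-1\right) 2 D} = \frac{1}{\left(-2\right) D} = - \frac{1}{2 D}$)
$Y = - \frac{5}{177}$ ($Y = \frac{1}{\left(6 - \frac{1}{2 \cdot 5}\right) \left(-1 - 5\right)} = \frac{1}{\left(6 - \frac{1}{10}\right) \left(-6\right)} = \frac{1}{\frac{59}{10} \left(-6\right)} = \frac{1}{- \frac{177}{5}} = - \frac{5}{177} \approx -0.028249$)
$3 t{\left(3 \right)} Y = 3 \cdot 0 \left(- \frac{5}{177}\right) = 0 \left(- \frac{5}{177}\right) = 0$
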